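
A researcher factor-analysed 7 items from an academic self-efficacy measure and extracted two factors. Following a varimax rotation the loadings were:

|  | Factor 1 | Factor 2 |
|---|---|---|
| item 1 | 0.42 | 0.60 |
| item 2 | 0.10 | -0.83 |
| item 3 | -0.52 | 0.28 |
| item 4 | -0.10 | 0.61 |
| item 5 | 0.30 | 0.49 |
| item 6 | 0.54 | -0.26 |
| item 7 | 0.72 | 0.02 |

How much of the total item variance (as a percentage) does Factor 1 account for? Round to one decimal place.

SS loadings for Factor 1 = 0.42² + 0.10² + (-0.52)² + (-0.10)² + 0.30² + 0.54² + 0.72² = 1.3668
With 7 standardized items, total variance = 7. Proportion = 1.3668/7 = 0.1953 → 19.53%.

19.5%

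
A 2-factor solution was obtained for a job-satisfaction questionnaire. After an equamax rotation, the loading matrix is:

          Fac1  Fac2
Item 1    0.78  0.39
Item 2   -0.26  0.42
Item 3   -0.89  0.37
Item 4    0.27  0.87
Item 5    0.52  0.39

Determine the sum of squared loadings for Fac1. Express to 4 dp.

SS loadings for Fac1 = 0.78² + (-0.26)² + (-0.89)² + 0.27² + 0.52² = 0.6084 + 0.0676 + 0.7921 + 0.0729 + 0.2704 = 1.8114

1.8114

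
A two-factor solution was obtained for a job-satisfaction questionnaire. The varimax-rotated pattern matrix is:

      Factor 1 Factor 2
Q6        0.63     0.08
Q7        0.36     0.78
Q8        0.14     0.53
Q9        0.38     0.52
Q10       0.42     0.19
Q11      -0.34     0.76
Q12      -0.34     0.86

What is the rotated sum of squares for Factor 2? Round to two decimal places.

SS loadings for Factor 2 = 0.08² + 0.78² + 0.53² + 0.52² + 0.19² + 0.76² + 0.86² = 0.0064 + 0.6084 + 0.2809 + 0.2704 + 0.0361 + 0.5776 + 0.7396 = 2.5194

2.52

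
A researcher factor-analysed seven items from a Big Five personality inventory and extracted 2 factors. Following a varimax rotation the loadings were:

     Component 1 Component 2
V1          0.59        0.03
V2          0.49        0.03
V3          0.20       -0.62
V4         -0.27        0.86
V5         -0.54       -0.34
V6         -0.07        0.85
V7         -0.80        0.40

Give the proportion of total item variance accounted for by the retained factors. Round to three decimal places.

0.537

Communalities: 0.3490, 0.2410, 0.4244, 0.8125, 0.4072, 0.7274, 0.8000; Σh² = 3.7615.
Total variance with 7 standardized items is 7, so the solution explains 3.7615/7 = 0.5374.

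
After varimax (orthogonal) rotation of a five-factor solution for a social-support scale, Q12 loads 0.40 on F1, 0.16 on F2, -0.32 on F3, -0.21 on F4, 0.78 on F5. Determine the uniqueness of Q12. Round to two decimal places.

h² = 0.40² + 0.16² + (-0.32)² + (-0.21)² + 0.78² = 0.1600 + 0.0256 + 0.1024 + 0.0441 + 0.6084 = 0.9405
Uniqueness u² = 1 − h² = 1 − 0.9405 = 0.0595

0.06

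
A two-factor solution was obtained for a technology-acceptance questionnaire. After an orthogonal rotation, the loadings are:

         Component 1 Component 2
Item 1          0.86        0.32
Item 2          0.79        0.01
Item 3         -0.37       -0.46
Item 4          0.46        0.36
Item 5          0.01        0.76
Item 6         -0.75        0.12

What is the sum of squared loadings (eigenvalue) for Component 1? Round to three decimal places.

SS loadings for Component 1 = 0.86² + 0.79² + (-0.37)² + 0.46² + 0.01² + (-0.75)² = 0.7396 + 0.6241 + 0.1369 + 0.2116 + 0.0001 + 0.5625 = 2.2748

2.275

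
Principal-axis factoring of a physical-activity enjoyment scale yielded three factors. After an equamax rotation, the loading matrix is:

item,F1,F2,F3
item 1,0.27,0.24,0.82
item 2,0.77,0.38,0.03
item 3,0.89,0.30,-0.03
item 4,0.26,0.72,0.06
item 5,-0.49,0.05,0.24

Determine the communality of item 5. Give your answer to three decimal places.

0.300

h² = (-0.49)² + 0.05² + 0.24² = 0.2401 + 0.0025 + 0.0576 = 0.3002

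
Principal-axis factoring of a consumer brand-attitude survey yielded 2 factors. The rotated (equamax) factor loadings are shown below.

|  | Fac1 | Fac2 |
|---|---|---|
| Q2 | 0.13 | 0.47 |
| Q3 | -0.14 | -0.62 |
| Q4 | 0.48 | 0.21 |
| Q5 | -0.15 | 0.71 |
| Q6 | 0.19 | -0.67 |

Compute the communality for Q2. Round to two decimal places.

0.24

h² = 0.13² + 0.47² = 0.0169 + 0.2209 = 0.2378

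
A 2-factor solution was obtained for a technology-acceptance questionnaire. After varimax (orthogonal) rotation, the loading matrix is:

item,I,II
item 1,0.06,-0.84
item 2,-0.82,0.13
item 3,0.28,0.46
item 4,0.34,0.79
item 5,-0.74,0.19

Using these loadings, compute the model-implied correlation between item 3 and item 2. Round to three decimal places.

r̂ = Σ λ_i·λ_j across factors = (0.28)(-0.82) + (0.46)(0.13)
  = -0.2296 +0.0598 = -0.1698

-0.170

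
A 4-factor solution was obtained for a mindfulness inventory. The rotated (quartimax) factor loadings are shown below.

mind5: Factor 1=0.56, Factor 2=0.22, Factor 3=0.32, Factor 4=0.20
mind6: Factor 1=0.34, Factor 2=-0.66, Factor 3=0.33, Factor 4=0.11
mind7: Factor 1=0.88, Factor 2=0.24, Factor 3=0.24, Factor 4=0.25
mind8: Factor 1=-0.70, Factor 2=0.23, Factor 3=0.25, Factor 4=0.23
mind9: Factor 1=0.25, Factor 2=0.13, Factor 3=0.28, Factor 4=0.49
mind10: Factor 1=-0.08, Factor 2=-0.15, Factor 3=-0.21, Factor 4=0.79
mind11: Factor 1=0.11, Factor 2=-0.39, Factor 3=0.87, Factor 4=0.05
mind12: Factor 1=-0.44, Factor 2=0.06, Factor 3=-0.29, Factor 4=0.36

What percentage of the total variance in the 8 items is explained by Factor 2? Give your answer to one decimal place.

9.9%

SS loadings for Factor 2 = 0.22² + (-0.66)² + 0.24² + 0.23² + 0.13² + (-0.15)² + (-0.39)² + 0.06² = 0.7896
With 8 standardized items, total variance = 8. Proportion = 0.7896/8 = 0.0987 → 9.87%.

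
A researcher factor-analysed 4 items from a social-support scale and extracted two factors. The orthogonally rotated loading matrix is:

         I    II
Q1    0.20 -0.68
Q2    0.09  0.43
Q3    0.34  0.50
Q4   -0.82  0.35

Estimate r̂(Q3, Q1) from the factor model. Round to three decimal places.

-0.272

r̂ = Σ λ_i·λ_j across factors = (0.34)(0.20) + (0.50)(-0.68)
  = +0.0680 -0.3400 = -0.2720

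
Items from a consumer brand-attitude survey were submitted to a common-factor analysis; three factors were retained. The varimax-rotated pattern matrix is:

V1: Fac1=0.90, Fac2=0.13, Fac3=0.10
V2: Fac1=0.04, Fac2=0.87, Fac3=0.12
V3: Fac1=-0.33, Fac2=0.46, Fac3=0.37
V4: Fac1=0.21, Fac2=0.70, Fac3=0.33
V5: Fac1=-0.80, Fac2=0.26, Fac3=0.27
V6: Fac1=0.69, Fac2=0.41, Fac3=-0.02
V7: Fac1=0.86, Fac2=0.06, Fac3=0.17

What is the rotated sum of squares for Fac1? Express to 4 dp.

2.8203

SS loadings for Fac1 = 0.90² + 0.04² + (-0.33)² + 0.21² + (-0.80)² + 0.69² + 0.86² = 0.8100 + 0.0016 + 0.1089 + 0.0441 + 0.6400 + 0.4761 + 0.7396 = 2.8203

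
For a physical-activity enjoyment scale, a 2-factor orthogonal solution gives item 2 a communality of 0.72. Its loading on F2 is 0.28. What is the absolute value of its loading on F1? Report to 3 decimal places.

Under orthogonal rotation h² = Σλ², so λ_F1² = h² − (0.0784) = 0.72 − 0.0784 = 0.6416.
|λ| = √0.6416 = 0.8010.

0.801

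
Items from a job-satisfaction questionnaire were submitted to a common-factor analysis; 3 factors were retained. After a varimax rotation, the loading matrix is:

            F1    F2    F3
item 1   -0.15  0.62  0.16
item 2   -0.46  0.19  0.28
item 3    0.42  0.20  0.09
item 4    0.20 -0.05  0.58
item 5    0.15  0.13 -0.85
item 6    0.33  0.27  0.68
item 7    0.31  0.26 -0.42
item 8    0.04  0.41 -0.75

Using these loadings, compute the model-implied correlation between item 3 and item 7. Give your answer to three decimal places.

0.144

r̂ = Σ λ_i·λ_j across factors = (0.42)(0.31) + (0.20)(0.26) + (0.09)(-0.42)
  = +0.1302 +0.0520 -0.0378 = 0.1444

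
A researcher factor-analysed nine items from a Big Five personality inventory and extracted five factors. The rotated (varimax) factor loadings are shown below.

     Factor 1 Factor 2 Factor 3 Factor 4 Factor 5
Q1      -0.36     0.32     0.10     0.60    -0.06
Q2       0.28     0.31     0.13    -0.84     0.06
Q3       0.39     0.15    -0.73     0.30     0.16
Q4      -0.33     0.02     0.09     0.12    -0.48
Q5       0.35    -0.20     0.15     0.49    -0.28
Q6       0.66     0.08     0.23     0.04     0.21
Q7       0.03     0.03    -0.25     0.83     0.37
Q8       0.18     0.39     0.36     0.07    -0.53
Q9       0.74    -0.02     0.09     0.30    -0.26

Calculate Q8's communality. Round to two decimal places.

h² = 0.18² + 0.39² + 0.36² + 0.07² + (-0.53)² = 0.0324 + 0.1521 + 0.1296 + 0.0049 + 0.2809 = 0.5999

0.60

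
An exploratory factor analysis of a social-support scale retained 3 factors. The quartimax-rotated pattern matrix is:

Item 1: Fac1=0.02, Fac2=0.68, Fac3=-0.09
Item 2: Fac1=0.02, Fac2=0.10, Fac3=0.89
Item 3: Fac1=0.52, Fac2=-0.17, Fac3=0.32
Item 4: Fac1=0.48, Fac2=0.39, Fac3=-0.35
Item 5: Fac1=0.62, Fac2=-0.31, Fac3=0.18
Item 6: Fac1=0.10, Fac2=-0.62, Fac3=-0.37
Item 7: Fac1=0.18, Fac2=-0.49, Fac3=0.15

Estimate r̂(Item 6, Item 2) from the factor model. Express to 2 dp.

-0.39

r̂ = Σ λ_i·λ_j across factors = (0.10)(0.02) + (-0.62)(0.10) + (-0.37)(0.89)
  = +0.0020 -0.0620 -0.3293 = -0.3893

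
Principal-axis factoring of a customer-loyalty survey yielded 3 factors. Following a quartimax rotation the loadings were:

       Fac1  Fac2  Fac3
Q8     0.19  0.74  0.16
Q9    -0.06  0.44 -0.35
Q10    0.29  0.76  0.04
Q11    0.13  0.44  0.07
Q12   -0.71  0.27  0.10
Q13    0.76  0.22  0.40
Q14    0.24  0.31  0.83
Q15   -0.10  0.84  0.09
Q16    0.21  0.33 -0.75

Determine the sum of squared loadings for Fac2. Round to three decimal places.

2.544

SS loadings for Fac2 = 0.74² + 0.44² + 0.76² + 0.44² + 0.27² + 0.22² + 0.31² + 0.84² + 0.33² = 0.5476 + 0.1936 + 0.5776 + 0.1936 + 0.0729 + 0.0484 + 0.0961 + 0.7056 + 0.1089 = 2.5443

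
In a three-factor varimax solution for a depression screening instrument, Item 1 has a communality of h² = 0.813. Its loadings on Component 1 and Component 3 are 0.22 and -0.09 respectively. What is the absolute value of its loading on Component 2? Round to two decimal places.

0.87

Under orthogonal rotation h² = Σλ², so λ_Component 2² = h² − (0.0565) = 0.813 − 0.0565 = 0.7565.
|λ| = √0.7565 = 0.8698.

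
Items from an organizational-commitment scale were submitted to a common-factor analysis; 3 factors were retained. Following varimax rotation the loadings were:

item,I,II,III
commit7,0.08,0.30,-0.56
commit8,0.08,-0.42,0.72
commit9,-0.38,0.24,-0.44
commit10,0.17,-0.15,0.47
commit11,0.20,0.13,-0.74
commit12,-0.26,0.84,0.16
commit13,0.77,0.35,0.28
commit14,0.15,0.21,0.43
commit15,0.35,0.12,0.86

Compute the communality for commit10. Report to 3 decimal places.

h² = 0.17² + (-0.15)² + 0.47² = 0.0289 + 0.0225 + 0.2209 = 0.2723

0.272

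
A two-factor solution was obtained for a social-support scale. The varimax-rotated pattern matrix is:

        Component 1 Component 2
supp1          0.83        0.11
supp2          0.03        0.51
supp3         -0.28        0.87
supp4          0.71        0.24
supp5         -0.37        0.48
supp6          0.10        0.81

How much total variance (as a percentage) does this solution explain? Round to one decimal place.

Communalities: 0.7010, 0.2610, 0.8353, 0.5617, 0.3673, 0.6661; Σh² = 3.3924.
Total variance with 6 standardized items is 6, so the solution explains 3.3924/6 = 0.5654 = 56.54%.

56.5%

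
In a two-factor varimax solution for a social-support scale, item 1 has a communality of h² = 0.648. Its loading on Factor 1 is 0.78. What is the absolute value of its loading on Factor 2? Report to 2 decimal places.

Under orthogonal rotation h² = Σλ², so λ_Factor 2² = h² − (0.6084) = 0.648 − 0.6084 = 0.0396.
|λ| = √0.0396 = 0.1990.

0.20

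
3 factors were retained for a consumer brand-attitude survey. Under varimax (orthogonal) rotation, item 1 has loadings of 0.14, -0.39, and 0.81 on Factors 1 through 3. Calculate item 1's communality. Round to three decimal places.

h² = 0.14² + (-0.39)² + 0.81² = 0.0196 + 0.1521 + 0.6561 = 0.8278

0.828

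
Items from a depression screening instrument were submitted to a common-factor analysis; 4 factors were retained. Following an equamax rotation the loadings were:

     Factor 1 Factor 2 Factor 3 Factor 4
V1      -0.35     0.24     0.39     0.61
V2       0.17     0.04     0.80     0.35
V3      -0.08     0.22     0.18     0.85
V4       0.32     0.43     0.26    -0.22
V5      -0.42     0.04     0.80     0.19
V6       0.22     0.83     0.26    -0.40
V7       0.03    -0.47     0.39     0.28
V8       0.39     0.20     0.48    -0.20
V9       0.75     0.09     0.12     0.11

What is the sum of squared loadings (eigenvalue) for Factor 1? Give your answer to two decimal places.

SS loadings for Factor 1 = (-0.35)² + 0.17² + (-0.08)² + 0.32² + (-0.42)² + 0.22² + 0.03² + 0.39² + 0.75² = 0.1225 + 0.0289 + 0.0064 + 0.1024 + 0.1764 + 0.0484 + 0.0009 + 0.1521 + 0.5625 = 1.2005

1.20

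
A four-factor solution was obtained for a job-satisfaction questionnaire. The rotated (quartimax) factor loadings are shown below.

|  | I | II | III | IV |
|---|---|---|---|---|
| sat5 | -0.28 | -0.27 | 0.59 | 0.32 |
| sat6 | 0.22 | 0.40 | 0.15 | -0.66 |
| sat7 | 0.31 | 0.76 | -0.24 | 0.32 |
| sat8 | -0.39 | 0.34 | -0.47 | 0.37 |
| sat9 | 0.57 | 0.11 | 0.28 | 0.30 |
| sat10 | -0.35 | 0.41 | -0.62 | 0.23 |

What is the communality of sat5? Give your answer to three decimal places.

h² = (-0.28)² + (-0.27)² + 0.59² + 0.32² = 0.0784 + 0.0729 + 0.3481 + 0.1024 = 0.6018

0.602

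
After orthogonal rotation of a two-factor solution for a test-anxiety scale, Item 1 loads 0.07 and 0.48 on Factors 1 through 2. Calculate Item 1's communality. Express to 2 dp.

0.24

h² = 0.07² + 0.48² = 0.0049 + 0.2304 = 0.2353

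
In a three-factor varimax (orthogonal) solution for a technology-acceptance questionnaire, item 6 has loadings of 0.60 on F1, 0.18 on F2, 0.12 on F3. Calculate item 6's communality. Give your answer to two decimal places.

h² = 0.60² + 0.18² + 0.12² = 0.3600 + 0.0324 + 0.0144 = 0.4068

0.41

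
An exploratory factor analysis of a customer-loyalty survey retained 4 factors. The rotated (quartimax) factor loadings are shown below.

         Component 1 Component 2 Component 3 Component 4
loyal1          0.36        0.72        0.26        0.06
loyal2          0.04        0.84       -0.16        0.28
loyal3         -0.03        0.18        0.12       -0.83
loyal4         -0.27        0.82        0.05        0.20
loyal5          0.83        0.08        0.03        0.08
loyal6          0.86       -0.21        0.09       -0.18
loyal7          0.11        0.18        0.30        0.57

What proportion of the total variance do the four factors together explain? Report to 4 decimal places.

0.7201

SS loadings by factor: 1.6456, 2.0117, 0.2091, 1.1746; total = 5.0410.
Total variance with 7 standardized items is 7, so the solution explains 5.0410/7 = 0.7201.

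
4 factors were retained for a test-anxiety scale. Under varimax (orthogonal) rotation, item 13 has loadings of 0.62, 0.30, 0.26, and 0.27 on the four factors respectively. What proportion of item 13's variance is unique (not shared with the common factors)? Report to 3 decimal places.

h² = 0.62² + 0.30² + 0.26² + 0.27² = 0.3844 + 0.0900 + 0.0676 + 0.0729 = 0.6149
Uniqueness u² = 1 − h² = 1 − 0.6149 = 0.3851

0.385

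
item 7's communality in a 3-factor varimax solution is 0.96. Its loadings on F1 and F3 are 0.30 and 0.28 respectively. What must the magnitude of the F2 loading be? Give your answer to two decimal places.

Under orthogonal rotation h² = Σλ², so λ_F2² = h² − (0.1684) = 0.96 − 0.1684 = 0.7916.
|λ| = √0.7916 = 0.8897.

0.89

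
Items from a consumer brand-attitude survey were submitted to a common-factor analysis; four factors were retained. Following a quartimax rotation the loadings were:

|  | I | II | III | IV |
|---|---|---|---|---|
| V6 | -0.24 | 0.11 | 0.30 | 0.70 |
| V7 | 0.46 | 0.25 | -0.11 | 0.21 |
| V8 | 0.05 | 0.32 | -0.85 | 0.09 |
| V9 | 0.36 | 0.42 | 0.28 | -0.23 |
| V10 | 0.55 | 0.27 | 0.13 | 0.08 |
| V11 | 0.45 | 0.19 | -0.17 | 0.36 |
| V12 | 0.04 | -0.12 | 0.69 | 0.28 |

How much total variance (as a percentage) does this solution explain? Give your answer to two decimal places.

51.70%

Communalities: 0.6497, 0.3303, 0.8355, 0.4373, 0.3987, 0.3971, 0.5705; Σh² = 3.6191.
Total variance with 7 standardized items is 7, so the solution explains 3.6191/7 = 0.5170 = 51.70%.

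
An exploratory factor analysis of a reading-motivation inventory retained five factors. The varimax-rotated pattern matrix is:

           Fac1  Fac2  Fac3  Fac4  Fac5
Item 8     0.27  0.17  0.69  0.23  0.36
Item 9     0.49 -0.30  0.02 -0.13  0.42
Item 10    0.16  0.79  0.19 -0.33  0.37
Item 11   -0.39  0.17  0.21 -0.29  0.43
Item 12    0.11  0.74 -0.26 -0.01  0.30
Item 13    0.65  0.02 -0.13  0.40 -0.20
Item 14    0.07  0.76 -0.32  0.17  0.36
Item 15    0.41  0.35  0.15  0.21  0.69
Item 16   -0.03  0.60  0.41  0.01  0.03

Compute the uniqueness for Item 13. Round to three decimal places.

0.360

h² = 0.65² + 0.02² + (-0.13)² + 0.40² + (-0.20)² = 0.4225 + 0.0004 + 0.0169 + 0.1600 + 0.0400 = 0.6398
Uniqueness u² = 1 − h² = 1 − 0.6398 = 0.3602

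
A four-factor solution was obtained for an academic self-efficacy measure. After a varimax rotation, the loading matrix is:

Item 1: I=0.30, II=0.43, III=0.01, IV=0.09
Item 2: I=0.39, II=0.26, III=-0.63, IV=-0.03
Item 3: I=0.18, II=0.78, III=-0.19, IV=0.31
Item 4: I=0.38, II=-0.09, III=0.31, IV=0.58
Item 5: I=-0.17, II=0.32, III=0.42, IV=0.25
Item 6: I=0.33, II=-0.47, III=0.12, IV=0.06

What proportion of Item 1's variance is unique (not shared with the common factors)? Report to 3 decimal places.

h² = 0.30² + 0.43² + 0.01² + 0.09² = 0.0900 + 0.1849 + 0.0001 + 0.0081 = 0.2831
Uniqueness u² = 1 − h² = 1 − 0.2831 = 0.7169

0.717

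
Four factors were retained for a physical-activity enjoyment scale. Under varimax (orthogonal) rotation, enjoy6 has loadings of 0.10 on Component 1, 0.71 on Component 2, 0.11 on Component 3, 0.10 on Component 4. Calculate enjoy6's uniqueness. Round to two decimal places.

0.46

h² = 0.10² + 0.71² + 0.11² + 0.10² = 0.0100 + 0.5041 + 0.0121 + 0.0100 = 0.5362
Uniqueness u² = 1 − h² = 1 − 0.5362 = 0.4638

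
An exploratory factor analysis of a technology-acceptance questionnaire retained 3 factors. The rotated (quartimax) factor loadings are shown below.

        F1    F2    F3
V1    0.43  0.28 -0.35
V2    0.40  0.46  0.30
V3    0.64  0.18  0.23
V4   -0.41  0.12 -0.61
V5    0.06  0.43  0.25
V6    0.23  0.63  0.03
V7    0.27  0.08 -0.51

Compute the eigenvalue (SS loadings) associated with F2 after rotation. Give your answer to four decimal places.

SS loadings for F2 = 0.28² + 0.46² + 0.18² + 0.12² + 0.43² + 0.63² + 0.08² = 0.0784 + 0.2116 + 0.0324 + 0.0144 + 0.1849 + 0.3969 + 0.0064 = 0.9250

0.9250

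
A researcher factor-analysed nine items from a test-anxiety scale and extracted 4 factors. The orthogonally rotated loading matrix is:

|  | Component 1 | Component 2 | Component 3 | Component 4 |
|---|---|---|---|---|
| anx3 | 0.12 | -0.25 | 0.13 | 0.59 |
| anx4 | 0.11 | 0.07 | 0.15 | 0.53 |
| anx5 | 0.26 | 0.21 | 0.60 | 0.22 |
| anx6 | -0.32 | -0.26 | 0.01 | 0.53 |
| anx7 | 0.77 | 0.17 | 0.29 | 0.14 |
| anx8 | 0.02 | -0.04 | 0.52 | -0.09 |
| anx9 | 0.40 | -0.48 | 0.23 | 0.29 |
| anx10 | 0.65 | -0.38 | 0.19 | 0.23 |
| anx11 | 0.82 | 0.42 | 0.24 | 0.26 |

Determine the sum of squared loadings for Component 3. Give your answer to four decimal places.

0.9006

SS loadings for Component 3 = 0.13² + 0.15² + 0.60² + 0.01² + 0.29² + 0.52² + 0.23² + 0.19² + 0.24² = 0.0169 + 0.0225 + 0.3600 + 0.0001 + 0.0841 + 0.2704 + 0.0529 + 0.0361 + 0.0576 = 0.9006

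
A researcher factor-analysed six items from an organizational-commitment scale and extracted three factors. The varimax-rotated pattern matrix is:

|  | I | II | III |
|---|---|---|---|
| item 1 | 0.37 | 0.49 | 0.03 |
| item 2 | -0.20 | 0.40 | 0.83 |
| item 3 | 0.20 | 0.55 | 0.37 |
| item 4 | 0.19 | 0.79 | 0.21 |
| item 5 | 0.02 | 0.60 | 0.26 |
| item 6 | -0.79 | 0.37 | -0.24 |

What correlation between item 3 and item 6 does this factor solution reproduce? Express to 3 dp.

r̂ = Σ λ_i·λ_j across factors = (0.20)(-0.79) + (0.55)(0.37) + (0.37)(-0.24)
  = -0.1580 +0.2035 -0.0888 = -0.0433

-0.043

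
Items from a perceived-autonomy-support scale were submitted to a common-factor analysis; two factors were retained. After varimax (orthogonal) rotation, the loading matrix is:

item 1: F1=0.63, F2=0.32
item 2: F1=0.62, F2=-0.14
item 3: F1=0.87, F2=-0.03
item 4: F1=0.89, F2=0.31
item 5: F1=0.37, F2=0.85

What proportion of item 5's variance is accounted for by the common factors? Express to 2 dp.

h² = 0.37² + 0.85² = 0.1369 + 0.7225 = 0.8594

0.86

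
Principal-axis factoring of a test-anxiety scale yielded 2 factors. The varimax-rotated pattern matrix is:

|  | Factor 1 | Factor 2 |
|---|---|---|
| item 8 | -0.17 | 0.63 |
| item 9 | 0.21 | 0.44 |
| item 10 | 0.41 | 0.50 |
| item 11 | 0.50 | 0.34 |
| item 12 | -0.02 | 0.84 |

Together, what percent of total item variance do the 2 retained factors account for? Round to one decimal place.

Communalities: 0.4258, 0.2377, 0.4181, 0.3656, 0.7060; Σh² = 2.1532.
Total variance with 5 standardized items is 5, so the solution explains 2.1532/5 = 0.4306 = 43.06%.

43.1%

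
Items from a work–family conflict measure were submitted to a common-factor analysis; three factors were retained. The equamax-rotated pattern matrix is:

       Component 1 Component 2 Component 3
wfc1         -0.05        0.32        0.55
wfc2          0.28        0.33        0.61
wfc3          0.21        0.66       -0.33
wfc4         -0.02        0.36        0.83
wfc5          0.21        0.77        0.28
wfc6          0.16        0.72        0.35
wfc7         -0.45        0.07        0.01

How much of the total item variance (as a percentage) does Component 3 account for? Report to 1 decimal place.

23.9%

SS loadings for Component 3 = 0.55² + 0.61² + (-0.33)² + 0.83² + 0.28² + 0.35² + 0.01² = 1.6734
With 7 standardized items, total variance = 7. Proportion = 1.6734/7 = 0.2391 → 23.91%.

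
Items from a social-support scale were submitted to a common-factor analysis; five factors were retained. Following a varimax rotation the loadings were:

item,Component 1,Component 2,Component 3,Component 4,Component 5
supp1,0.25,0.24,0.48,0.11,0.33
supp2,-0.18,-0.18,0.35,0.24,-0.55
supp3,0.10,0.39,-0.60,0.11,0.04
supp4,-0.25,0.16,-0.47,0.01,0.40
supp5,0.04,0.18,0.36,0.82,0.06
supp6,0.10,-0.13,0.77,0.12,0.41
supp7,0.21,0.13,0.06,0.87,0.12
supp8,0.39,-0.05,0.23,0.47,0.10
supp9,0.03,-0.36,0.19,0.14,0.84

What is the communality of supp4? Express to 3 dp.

0.469

h² = (-0.25)² + 0.16² + (-0.47)² + 0.01² + 0.40² = 0.0625 + 0.0256 + 0.2209 + 0.0001 + 0.1600 = 0.4691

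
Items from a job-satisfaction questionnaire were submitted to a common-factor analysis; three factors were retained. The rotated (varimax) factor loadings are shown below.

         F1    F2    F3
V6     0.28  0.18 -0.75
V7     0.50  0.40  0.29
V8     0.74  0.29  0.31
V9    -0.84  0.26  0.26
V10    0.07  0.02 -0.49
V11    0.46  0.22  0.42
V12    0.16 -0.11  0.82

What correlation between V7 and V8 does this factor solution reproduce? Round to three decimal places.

r̂ = Σ λ_i·λ_j across factors = (0.50)(0.74) + (0.40)(0.29) + (0.29)(0.31)
  = +0.3700 +0.1160 +0.0899 = 0.5759

0.576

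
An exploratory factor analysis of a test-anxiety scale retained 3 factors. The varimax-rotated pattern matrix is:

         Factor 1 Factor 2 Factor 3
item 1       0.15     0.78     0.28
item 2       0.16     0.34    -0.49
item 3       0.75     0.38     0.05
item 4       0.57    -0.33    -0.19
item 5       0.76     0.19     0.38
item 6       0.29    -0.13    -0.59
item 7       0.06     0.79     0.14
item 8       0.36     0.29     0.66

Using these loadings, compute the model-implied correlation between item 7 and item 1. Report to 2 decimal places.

0.66

r̂ = Σ λ_i·λ_j across factors = (0.06)(0.15) + (0.79)(0.78) + (0.14)(0.28)
  = +0.0090 +0.6162 +0.0392 = 0.6644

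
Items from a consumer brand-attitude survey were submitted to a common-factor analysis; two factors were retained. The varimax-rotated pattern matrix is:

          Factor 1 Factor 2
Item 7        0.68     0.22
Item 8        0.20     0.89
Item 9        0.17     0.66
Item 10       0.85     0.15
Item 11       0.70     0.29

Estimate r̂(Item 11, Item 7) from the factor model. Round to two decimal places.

0.54

r̂ = Σ λ_i·λ_j across factors = (0.70)(0.68) + (0.29)(0.22)
  = +0.4760 +0.0638 = 0.5398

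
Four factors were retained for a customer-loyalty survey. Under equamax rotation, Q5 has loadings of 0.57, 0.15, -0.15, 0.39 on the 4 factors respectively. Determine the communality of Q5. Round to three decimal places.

0.522

h² = 0.57² + 0.15² + (-0.15)² + 0.39² = 0.3249 + 0.0225 + 0.0225 + 0.1521 = 0.5220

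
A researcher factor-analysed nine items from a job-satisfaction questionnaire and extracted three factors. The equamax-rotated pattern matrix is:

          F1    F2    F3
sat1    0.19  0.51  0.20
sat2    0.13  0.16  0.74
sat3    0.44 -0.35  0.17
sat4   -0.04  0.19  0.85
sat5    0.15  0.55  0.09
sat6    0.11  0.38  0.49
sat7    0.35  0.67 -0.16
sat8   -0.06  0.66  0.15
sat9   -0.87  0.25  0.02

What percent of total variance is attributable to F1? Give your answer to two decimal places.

12.95%

SS loadings for F1 = 0.19² + 0.13² + 0.44² + (-0.04)² + 0.15² + 0.11² + 0.35² + (-0.06)² + (-0.87)² = 1.1658
With 9 standardized items, total variance = 9. Proportion = 1.1658/9 = 0.1295 → 12.95%.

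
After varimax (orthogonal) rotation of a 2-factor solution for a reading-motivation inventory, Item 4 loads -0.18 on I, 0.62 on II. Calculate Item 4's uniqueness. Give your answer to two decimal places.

h² = (-0.18)² + 0.62² = 0.0324 + 0.3844 = 0.4168
Uniqueness u² = 1 − h² = 1 − 0.4168 = 0.5832

0.58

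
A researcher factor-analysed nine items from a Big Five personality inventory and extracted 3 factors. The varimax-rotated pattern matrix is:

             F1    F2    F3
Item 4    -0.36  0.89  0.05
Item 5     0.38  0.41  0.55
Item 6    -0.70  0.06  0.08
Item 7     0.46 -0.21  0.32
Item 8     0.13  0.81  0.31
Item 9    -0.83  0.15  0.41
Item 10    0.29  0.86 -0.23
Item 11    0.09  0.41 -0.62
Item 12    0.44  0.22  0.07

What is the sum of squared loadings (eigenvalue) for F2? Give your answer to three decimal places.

2.643

SS loadings for F2 = 0.89² + 0.41² + 0.06² + (-0.21)² + 0.81² + 0.15² + 0.86² + 0.41² + 0.22² = 0.7921 + 0.1681 + 0.0036 + 0.0441 + 0.6561 + 0.0225 + 0.7396 + 0.1681 + 0.0484 = 2.6426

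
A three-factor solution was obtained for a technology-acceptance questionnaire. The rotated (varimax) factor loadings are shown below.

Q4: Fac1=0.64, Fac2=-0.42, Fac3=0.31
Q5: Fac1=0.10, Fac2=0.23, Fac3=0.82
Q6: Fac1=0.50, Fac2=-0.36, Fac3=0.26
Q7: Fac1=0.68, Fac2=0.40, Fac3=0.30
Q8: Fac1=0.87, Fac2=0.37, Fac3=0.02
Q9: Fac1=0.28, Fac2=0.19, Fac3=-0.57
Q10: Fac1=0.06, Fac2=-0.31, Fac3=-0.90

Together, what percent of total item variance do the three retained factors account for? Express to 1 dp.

68.9%

SS loadings by factor: 1.9709, 0.7880, 2.0614; total = 4.8203.
Total variance with 7 standardized items is 7, so the solution explains 4.8203/7 = 0.6886 = 68.86%.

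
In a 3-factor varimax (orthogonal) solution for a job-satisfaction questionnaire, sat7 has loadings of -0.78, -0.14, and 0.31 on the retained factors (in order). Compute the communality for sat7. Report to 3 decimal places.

h² = (-0.78)² + (-0.14)² + 0.31² = 0.6084 + 0.0196 + 0.0961 = 0.7241

0.724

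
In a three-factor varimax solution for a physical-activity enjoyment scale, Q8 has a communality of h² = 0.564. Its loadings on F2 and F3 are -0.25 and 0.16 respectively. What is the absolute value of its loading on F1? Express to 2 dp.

Under orthogonal rotation h² = Σλ², so λ_F1² = h² − (0.0881) = 0.564 − 0.0881 = 0.4759.
|λ| = √0.4759 = 0.6899.

0.69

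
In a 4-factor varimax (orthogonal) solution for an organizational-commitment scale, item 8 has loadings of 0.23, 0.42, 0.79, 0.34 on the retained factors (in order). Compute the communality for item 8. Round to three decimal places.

0.969

h² = 0.23² + 0.42² + 0.79² + 0.34² = 0.0529 + 0.1764 + 0.6241 + 0.1156 = 0.9690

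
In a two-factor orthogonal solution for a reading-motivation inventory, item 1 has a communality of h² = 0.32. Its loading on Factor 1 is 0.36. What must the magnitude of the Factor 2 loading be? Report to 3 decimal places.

Under orthogonal rotation h² = Σλ², so λ_Factor 2² = h² − (0.1296) = 0.32 − 0.1296 = 0.1904.
|λ| = √0.1904 = 0.4363.

0.436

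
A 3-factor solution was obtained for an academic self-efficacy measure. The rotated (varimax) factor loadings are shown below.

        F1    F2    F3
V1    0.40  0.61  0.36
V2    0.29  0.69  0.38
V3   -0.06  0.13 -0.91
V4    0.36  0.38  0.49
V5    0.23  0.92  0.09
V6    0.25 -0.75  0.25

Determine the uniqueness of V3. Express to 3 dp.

h² = (-0.06)² + 0.13² + (-0.91)² = 0.0036 + 0.0169 + 0.8281 = 0.8486
Uniqueness u² = 1 − h² = 1 − 0.8486 = 0.1514

0.151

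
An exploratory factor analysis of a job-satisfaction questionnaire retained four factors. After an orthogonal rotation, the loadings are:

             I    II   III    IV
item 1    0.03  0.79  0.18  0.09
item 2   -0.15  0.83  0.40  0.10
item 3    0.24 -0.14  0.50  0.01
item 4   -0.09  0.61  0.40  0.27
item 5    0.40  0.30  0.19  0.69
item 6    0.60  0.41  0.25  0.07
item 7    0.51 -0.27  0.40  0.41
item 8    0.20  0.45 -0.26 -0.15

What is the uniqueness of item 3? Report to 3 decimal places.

0.673

h² = 0.24² + (-0.14)² + 0.50² + 0.01² = 0.0576 + 0.0196 + 0.2500 + 0.0001 = 0.3273
Uniqueness u² = 1 − h² = 1 − 0.3273 = 0.6727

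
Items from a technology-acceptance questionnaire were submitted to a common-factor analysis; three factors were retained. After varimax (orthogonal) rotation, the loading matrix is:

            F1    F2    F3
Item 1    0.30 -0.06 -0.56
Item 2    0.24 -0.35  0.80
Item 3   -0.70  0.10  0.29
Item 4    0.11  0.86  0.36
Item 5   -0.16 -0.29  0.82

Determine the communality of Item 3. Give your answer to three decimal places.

h² = (-0.70)² + 0.10² + 0.29² = 0.4900 + 0.0100 + 0.0841 = 0.5841

0.584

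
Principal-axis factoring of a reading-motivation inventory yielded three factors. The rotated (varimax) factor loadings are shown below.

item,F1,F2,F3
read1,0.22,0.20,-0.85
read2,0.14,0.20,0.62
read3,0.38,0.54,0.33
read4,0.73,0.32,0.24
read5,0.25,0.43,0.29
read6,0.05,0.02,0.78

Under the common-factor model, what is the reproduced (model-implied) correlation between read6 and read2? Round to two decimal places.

0.49

r̂ = Σ λ_i·λ_j across factors = (0.05)(0.14) + (0.02)(0.20) + (0.78)(0.62)
  = +0.0070 +0.0040 +0.4836 = 0.4946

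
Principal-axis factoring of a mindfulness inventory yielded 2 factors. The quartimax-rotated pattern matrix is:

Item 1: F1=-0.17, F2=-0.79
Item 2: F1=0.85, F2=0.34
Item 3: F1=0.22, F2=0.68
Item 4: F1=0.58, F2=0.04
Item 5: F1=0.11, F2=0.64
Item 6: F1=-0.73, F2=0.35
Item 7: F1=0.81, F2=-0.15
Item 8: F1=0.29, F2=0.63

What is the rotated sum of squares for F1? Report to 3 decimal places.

2.421

SS loadings for F1 = (-0.17)² + 0.85² + 0.22² + 0.58² + 0.11² + (-0.73)² + 0.81² + 0.29² = 0.0289 + 0.7225 + 0.0484 + 0.3364 + 0.0121 + 0.5329 + 0.6561 + 0.0841 = 2.4214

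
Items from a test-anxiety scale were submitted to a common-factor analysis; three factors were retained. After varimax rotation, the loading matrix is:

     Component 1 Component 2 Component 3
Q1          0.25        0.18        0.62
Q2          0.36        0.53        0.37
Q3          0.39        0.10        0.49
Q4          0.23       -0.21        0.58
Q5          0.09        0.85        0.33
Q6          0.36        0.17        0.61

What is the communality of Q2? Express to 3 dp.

h² = 0.36² + 0.53² + 0.37² = 0.1296 + 0.2809 + 0.1369 = 0.5474

0.547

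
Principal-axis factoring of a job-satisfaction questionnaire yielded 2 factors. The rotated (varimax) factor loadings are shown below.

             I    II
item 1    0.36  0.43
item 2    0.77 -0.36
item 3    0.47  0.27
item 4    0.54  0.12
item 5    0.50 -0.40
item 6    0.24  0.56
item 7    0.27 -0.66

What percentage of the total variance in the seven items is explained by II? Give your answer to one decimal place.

18.7%

SS loadings for II = 0.43² + (-0.36)² + 0.27² + 0.12² + (-0.40)² + 0.56² + (-0.66)² = 1.3110
With 7 standardized items, total variance = 7. Proportion = 1.3110/7 = 0.1873 → 18.73%.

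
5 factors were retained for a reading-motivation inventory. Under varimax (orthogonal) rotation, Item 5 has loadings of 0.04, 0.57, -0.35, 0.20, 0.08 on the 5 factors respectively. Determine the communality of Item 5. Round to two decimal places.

0.50

h² = 0.04² + 0.57² + (-0.35)² + 0.20² + 0.08² = 0.0016 + 0.3249 + 0.1225 + 0.0400 + 0.0064 = 0.4954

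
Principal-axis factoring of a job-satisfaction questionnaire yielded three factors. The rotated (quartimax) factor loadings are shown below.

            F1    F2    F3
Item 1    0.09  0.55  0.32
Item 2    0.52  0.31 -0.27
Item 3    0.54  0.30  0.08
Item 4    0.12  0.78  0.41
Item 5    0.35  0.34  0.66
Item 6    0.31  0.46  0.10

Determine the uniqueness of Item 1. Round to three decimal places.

0.587

h² = 0.09² + 0.55² + 0.32² = 0.0081 + 0.3025 + 0.1024 = 0.4130
Uniqueness u² = 1 − h² = 1 − 0.4130 = 0.5870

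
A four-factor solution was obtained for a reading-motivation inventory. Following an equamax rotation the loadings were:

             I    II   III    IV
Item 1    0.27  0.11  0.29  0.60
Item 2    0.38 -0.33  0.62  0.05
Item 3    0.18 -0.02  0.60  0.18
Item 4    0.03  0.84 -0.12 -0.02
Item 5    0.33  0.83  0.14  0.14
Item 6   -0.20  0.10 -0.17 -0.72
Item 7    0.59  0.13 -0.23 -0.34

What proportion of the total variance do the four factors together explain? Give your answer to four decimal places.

0.6119

Communalities: 0.5291, 0.6402, 0.4252, 0.7213, 0.8370, 0.5973, 0.5335; Σh² = 4.2836.
Total variance with 7 standardized items is 7, so the solution explains 4.2836/7 = 0.6119.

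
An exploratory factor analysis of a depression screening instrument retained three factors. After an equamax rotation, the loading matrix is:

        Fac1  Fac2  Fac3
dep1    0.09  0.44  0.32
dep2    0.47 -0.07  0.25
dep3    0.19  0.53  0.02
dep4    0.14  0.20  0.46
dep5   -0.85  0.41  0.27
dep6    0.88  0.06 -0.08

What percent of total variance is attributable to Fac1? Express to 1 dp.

29.7%

SS loadings for Fac1 = 0.09² + 0.47² + 0.19² + 0.14² + (-0.85)² + 0.88² = 1.7816
With 6 standardized items, total variance = 6. Proportion = 1.7816/6 = 0.2969 → 29.69%.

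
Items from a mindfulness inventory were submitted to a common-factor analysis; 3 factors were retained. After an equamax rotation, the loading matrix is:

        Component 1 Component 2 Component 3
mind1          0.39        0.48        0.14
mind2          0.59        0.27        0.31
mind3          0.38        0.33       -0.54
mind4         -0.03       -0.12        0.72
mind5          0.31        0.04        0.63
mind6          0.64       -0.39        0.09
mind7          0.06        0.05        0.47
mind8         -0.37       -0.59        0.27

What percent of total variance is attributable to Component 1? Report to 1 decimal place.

16.1%

SS loadings for Component 1 = 0.39² + 0.59² + 0.38² + (-0.03)² + 0.31² + 0.64² + 0.06² + (-0.37)² = 1.2917
With 8 standardized items, total variance = 8. Proportion = 1.2917/8 = 0.1615 → 16.15%.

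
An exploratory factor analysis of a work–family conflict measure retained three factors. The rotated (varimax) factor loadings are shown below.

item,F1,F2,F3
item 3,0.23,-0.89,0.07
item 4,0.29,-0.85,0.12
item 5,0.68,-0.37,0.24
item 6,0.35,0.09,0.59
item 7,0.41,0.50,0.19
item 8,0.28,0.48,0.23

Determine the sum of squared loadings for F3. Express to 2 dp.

SS loadings for F3 = 0.07² + 0.12² + 0.24² + 0.59² + 0.19² + 0.23² = 0.0049 + 0.0144 + 0.0576 + 0.3481 + 0.0361 + 0.0529 = 0.5140

0.51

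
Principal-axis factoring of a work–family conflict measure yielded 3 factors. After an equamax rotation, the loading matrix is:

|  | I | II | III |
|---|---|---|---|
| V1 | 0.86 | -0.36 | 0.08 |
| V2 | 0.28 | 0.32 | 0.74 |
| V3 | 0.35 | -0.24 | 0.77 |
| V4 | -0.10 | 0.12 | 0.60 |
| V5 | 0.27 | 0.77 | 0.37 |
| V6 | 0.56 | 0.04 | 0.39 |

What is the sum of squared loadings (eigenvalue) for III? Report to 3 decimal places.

1.796

SS loadings for III = 0.08² + 0.74² + 0.77² + 0.60² + 0.37² + 0.39² = 0.0064 + 0.5476 + 0.5929 + 0.3600 + 0.1369 + 0.1521 = 1.7959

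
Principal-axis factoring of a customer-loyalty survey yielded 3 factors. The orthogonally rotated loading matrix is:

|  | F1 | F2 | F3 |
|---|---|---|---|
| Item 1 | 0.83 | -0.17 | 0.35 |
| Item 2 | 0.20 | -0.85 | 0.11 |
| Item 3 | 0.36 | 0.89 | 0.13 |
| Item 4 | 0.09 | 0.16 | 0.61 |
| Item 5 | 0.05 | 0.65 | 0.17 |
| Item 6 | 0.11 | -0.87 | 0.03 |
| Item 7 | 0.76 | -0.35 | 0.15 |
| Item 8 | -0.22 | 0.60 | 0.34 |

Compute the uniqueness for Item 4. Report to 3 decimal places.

h² = 0.09² + 0.16² + 0.61² = 0.0081 + 0.0256 + 0.3721 = 0.4058
Uniqueness u² = 1 − h² = 1 − 0.4058 = 0.5942

0.594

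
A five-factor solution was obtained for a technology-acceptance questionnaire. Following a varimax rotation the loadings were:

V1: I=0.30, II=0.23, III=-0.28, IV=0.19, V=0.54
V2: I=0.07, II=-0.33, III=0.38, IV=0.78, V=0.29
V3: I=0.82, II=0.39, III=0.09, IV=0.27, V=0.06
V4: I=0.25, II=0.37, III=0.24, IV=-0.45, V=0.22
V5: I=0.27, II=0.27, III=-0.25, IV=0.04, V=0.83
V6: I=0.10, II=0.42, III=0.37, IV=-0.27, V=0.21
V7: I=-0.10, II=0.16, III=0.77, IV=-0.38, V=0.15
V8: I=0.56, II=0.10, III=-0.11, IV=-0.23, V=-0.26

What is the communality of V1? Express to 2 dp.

h² = 0.30² + 0.23² + (-0.28)² + 0.19² + 0.54² = 0.0900 + 0.0529 + 0.0784 + 0.0361 + 0.2916 = 0.5490

0.55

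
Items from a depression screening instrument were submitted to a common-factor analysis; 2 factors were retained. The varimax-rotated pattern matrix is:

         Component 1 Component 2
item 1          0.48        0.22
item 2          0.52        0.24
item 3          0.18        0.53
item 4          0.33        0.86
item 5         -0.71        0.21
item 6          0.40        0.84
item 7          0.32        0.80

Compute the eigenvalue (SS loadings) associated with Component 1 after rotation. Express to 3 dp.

1.409

SS loadings for Component 1 = 0.48² + 0.52² + 0.18² + 0.33² + (-0.71)² + 0.40² + 0.32² = 0.2304 + 0.2704 + 0.0324 + 0.1089 + 0.5041 + 0.1600 + 0.1024 = 1.4086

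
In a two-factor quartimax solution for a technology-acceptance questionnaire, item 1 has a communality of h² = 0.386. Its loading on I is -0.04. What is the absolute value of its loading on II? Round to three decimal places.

0.620

Under orthogonal rotation h² = Σλ², so λ_II² = h² − (0.0016) = 0.386 − 0.0016 = 0.3844.
|λ| = √0.3844 = 0.6200.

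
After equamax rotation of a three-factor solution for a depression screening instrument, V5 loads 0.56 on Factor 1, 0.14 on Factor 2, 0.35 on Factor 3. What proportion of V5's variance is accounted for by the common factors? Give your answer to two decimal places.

h² = 0.56² + 0.14² + 0.35² = 0.3136 + 0.0196 + 0.1225 = 0.4557

0.46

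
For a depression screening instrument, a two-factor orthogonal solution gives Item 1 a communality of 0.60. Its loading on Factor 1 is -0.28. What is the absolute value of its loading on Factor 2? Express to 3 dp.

Under orthogonal rotation h² = Σλ², so λ_Factor 2² = h² − (0.0784) = 0.60 − 0.0784 = 0.5216.
|λ| = √0.5216 = 0.7222.

0.722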